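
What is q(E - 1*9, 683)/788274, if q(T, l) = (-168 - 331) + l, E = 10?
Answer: 92/394137 ≈ 0.00023342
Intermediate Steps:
q(T, l) = -499 + l
q(E - 1*9, 683)/788274 = (-499 + 683)/788274 = 184*(1/788274) = 92/394137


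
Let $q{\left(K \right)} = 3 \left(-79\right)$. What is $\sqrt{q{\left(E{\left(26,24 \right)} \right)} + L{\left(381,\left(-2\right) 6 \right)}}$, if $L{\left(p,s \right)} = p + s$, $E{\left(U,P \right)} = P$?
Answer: $2 \sqrt{33} \approx 11.489$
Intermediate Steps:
$q{\left(K \right)} = -237$
$\sqrt{q{\left(E{\left(26,24 \right)} \right)} + L{\left(381,\left(-2\right) 6 \right)}} = \sqrt{-237 + \left(381 - 12\right)} = \sqrt{-237 + 369} = \sqrt{132} = 2 \sqrt{33}$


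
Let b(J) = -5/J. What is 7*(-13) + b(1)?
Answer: -96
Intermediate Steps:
7*(-13) + b(1) = 7*(-13) - 5/1 = -91 - 5*1 = -91 - 5 = -96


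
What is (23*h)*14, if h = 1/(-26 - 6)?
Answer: -161/16 ≈ -10.063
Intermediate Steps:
h = -1/32 (h = 1/(-32) = -1/32 ≈ -0.031250)
(23*h)*14 = (23*(-1/32))*14 = -23/32*14 = -161/16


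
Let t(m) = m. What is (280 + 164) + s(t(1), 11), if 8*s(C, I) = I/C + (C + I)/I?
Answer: 39205/88 ≈ 445.51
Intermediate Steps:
s(C, I) = I/(8*C) + (C + I)/(8*I) (s(C, I) = (I/C + (C + I)/I)/8 = I/(8*C) + (C + I)/(8*I))
(280 + 164) + s(t(1), 11) = (280 + 164) + (⅛ + (⅛)*1/11 + (⅛)*11/1) = 444 + (⅛ + (⅛)*1*(1/11) + (⅛)*11*1) = 444 + (⅛ + 1/88 + 11/8) = 444 + 133/88 = 39205/88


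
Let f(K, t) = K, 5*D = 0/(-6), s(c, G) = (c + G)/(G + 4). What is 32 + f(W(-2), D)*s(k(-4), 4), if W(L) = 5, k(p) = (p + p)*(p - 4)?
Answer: 149/2 ≈ 74.500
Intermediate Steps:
k(p) = 2*p*(-4 + p) (k(p) = (2*p)*(-4 + p) = 2*p*(-4 + p))
s(c, G) = (G + c)/(4 + G)
D = 0 (D = (0/(-6))/5 = (0*(-⅙))/5 = (⅕)*0 = 0)
32 + f(W(-2), D)*s(k(-4), 4) = 32 + 5*((4 + 2*(-4)*(-4 - 4))/(4 + 4)) = 32 + 5*((4 + 2*(-4)*(-8))/8) = 32 + 5*((4 + 64)/8) = 32 + 5*((⅛)*68) = 32 + 5*(17/2) = 32 + 85/2 = 149/2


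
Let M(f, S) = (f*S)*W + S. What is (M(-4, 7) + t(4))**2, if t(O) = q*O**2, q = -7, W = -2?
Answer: 2401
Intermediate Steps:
M(f, S) = S - 2*S*f (M(f, S) = (f*S)*(-2) + S = (S*f)*(-2) + S = -2*S*f + S = S - 2*S*f)
t(O) = -7*O**2
(M(-4, 7) + t(4))**2 = (7*(1 - 2*(-4)) - 7*4**2)**2 = (7*(1 + 8) - 7*16)**2 = (7*9 - 112)**2 = (63 - 112)**2 = (-49)**2 = 2401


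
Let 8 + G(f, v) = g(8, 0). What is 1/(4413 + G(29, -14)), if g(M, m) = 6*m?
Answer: 1/4405 ≈ 0.00022701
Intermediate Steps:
G(f, v) = -8 (G(f, v) = -8 + 6*0 = -8 + 0 = -8)
1/(4413 + G(29, -14)) = 1/(4413 - 8) = 1/4405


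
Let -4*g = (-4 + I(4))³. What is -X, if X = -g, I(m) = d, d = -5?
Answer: 729/4 ≈ 182.25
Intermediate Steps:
I(m) = -5
g = 729/4 (g = -(-4 - 5)³/4 = -¼*(-9)³ = -¼*(-729) = 729/4 ≈ 182.25)
X = -729/4 (X = -1*729/4 = -729/4 ≈ -182.25)
-X = -1*(-729/4) = 729/4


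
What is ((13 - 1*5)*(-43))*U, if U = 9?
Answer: -3096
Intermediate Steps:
((13 - 1*5)*(-43))*U = ((13 - 1*5)*(-43))*9 = ((13 - 5)*(-43))*9 = (8*(-43))*9 = -344*9 = -3096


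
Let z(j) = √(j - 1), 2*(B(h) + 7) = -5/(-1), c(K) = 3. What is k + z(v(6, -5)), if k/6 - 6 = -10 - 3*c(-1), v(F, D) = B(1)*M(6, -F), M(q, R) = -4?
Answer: -78 + √17 ≈ -73.877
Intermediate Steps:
B(h) = -9/2 (B(h) = -7 + (-5/(-1))/2 = -7 + (-5*(-1))/2 = -7 + (½)*5 = -7 + 5/2 = -9/2)
v(F, D) = 18 (v(F, D) = -9/2*(-4) = 18)
z(j) = √(-1 + j)
k = -78 (k = 36 + 6*(-10 - 3*3) = 36 + 6*(-10 - 9) = 36 + 6*(-19) = 36 - 114 = -78)
k + z(v(6, -5)) = -78 + √(-1 + 18) = -78 + √17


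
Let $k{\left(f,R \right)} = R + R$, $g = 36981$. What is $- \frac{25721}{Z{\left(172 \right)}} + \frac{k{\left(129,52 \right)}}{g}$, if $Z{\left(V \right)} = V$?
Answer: $- \frac{951170413}{6360732} \approx -149.54$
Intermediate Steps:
$k{\left(f,R \right)} = 2 R$
$- \frac{25721}{Z{\left(172 \right)}} + \frac{k{\left(129,52 \right)}}{g} = - \frac{25721}{172} + \frac{2 \cdot 52}{36981} = \left(-25721\right) \frac{1}{172} + 104 \cdot \frac{1}{36981} = - \frac{25721}{172} + \frac{104}{36981} = - \frac{951170413}{6360732}$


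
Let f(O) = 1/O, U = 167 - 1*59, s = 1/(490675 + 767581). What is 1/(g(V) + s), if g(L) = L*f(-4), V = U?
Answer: -1258256/33972911 ≈ -0.037037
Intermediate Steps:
s = 1/1258256 ≈ 7.9475e-7
U = 108 (U = 167 - 59 = 108)
V = 108
g(L) = -L/4 (g(L) = L/(-4) = L*(-¼) = -L/4)
1/(g(V) + s) = 1/(-¼*108 + 1/1258256) = 1/(-27 + 1/1258256) = 1/(-33972911/1258256) = -1258256/33972911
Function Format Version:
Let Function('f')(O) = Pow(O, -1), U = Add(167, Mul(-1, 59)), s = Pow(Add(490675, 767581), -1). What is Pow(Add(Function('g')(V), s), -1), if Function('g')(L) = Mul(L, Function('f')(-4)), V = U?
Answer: Rational(-1258256, 33972911) ≈ -0.037037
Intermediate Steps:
s = Rational(1, 1258256) (s = Pow(1258256, -1) = Rational(1, 1258256) ≈ 7.9475e-7)
U = 108 (U = Add(167, -59) = 108)
V = 108
Function('g')(L) = Mul(Rational(-1, 4), L) (Function('g')(L) = Mul(L, Pow(-4, -1)) = Mul(L, Rational(-1, 4)) = Mul(Rational(-1, 4), L))
Pow(Add(Function('g')(V), s), -1) = Pow(Add(Mul(Rational(-1, 4), 108), Rational(1, 1258256)), -1) = Pow(Add(-27, Rational(1, 1258256)), -1) = Pow(Rational(-33972911, 1258256), -1) = Rational(-1258256, 33972911)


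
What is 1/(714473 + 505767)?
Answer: 1/1220240 ≈ 8.1951e-7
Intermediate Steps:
1/(714473 + 505767) = 1/1220240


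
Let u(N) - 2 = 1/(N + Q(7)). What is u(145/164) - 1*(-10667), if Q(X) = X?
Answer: 13795181/1293 ≈ 10669.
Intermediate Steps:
u(N) = 2 + 1/(7 + N) (u(N) = 2 + 1/(N + 7) = 2 + 1/(7 + N))
u(145/164) - 1*(-10667) = (15 + 2*(145/164))/(7 + 145/164) - 1*(-10667) = (15 + 2*(145*(1/164)))/(7 + 145*(1/164)) + 10667 = (15 + 2*(145/164))/(7 + 145/164) + 10667 = (15 + 145/82)/(1293/164) + 10667 = (164/1293)*(1375/82) + 10667 = 2750/1293 + 10667 = 13795181/1293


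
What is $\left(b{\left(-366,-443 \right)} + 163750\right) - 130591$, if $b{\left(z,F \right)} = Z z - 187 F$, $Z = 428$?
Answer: $-40648$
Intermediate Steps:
$b{\left(z,F \right)} = - 187 F + 428 z$ ($b{\left(z,F \right)} = 428 z - 187 F = - 187 F + 428 z$)
$\left(b{\left(-366,-443 \right)} + 163750\right) - 130591 = \left(\left(\left(-187\right) \left(-443\right) + 428 \left(-366\right)\right) + 163750\right) - 130591 = \left(\left(82841 - 156648\right) + 163750\right) - 130591 = \left(-73807 + 163750\right) - 130591 = 89943 - 130591 = -40648$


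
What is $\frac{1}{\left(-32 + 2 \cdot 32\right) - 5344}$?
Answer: $- \frac{1}{5312} \approx -0.00018825$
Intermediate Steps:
$\frac{1}{\left(-32 + 2 \cdot 32\right) - 5344} = \frac{1}{\left(-32 + 64\right) - 5344} = \frac{1}{32 - 5344} = \frac{1}{-5312} = - \frac{1}{5312}$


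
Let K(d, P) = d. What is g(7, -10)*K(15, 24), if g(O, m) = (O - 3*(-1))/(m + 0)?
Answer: -15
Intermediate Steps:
g(O, m) = (3 + O)/m (g(O, m) = (O + 3)/m = (3 + O)/m)
g(7, -10)*K(15, 24) = ((3 + 7)/(-10))*15 = -⅒*10*15 = -1*15 = -15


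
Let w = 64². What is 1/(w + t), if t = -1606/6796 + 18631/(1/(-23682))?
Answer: -3398/1499249406711 ≈ -2.2665e-9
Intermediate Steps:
w = 4096
t = -1499263324919/3398 (t = -1606*1/6796 + 18631/(-1/23682) = -803/3398 + 18631*(-23682) = -803/3398 - 441219342 = -1499263324919/3398 ≈ -4.4122e+8)
1/(w + t) = 1/(4096 - 1499263324919/3398) = 1/(-1499249406711/3398) = -3398/1499249406711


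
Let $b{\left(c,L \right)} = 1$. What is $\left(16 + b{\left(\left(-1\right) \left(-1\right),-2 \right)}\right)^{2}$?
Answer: $289$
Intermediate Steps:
$\left(16 + b{\left(\left(-1\right) \left(-1\right),-2 \right)}\right)^{2} = \left(16 + 1\right)^{2} = 17^{2} = 289$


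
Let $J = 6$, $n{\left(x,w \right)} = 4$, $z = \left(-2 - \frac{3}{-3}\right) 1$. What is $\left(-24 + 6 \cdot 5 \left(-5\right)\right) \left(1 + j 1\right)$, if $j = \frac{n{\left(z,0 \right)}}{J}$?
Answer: $-290$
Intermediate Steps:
$z = -1$ ($z = \left(-2 - -1\right) 1 = \left(-2 + 1\right) 1 = \left(-1\right) 1 = -1$)
$j = \frac{2}{3}$ ($j = \frac{4}{6} = 4 \cdot \frac{1}{6} = \frac{2}{3} \approx 0.66667$)
$\left(-24 + 6 \cdot 5 \left(-5\right)\right) \left(1 + j 1\right) = \left(-24 + 6 \cdot 5 \left(-5\right)\right) \left(1 + \frac{2}{3} \cdot 1\right) = \left(-24 + 30 \left(-5\right)\right) \left(1 + \frac{2}{3}\right) = \left(-24 - 150\right) \frac{5}{3} = \left(-174\right) \frac{5}{3} = -290$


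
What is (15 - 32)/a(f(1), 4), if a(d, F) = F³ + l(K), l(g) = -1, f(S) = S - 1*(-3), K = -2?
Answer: -17/63 ≈ -0.26984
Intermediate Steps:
f(S) = 3 + S (f(S) = S + 3 = 3 + S)
a(d, F) = -1 + F³ (a(d, F) = F³ - 1 = -1 + F³)
(15 - 32)/a(f(1), 4) = (15 - 32)/(-1 + 4³) = -17/(-1 + 64) = -17/63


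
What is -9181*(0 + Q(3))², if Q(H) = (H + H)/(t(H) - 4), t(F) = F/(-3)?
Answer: -330516/25 ≈ -13221.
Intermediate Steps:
t(F) = -F/3 (t(F) = F*(-⅓) = -F/3)
Q(H) = 2*H/(-4 - H/3) (Q(H) = (H + H)/(-H/3 - 4) = (2*H)/(-4 - H/3) = 2*H/(-4 - H/3))
-9181*(0 + Q(3))² = -9181*(0 - 6*3/(12 + 3))² = -9181*(0 - 6*3/15)² = -9181*(0 - 6*3*1/15)² = -9181*(0 - 6/5)² = -9181*(-6/5)² = -9181*36/25 = -330516/25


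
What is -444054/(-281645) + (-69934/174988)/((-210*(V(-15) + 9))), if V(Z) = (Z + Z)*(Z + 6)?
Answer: 5002971611621/3173163271740 ≈ 1.5767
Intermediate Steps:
V(Z) = 2*Z*(6 + Z) (V(Z) = (2*Z)*(6 + Z) = 2*Z*(6 + Z))
-444054/(-281645) + (-69934/174988)/((-210*(V(-15) + 9))) = -444054/(-281645) + (-69934/174988)/((-210*(2*(-15)*(6 - 15) + 9))) = -444054*(-1/281645) + (-69934*1/174988)/((-210*(2*(-15)*(-9) + 9))) = 34158/21665 - 34967*(-1/(210*(270 + 9)))/87494 = 34158/21665 - 34967/(87494*((-210*279))) = 34158/21665 - 34967/87494/(-58590) = 34158/21665 - 34967/87494*(-1/58590) = 34158/21665 + 34967/5126273460 = 5002971611621/3173163271740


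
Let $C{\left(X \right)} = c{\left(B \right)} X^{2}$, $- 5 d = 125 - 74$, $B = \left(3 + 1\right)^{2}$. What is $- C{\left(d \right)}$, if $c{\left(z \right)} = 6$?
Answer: $- \frac{15606}{25} \approx -624.24$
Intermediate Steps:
$B = 16$ ($B = 4^{2} = 16$)
$d = - \frac{51}{5}$ ($d = - \frac{125 - 74}{5} = \left(- \frac{1}{5}\right) 51 = - \frac{51}{5} \approx -10.2$)
$C{\left(X \right)} = 6 X^{2}$
$- C{\left(d \right)} = - 6 \left(- \frac{51}{5}\right)^{2} = - \frac{6 \cdot 2601}{25} = \left(-1\right) \frac{15606}{25} = - \frac{15606}{25}$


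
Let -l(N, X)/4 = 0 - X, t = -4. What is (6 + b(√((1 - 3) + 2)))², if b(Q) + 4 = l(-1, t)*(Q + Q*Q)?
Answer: 4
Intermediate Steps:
l(N, X) = 4*X (l(N, X) = -4*(0 - X) = -(-4)*X = 4*X)
b(Q) = -4 - 16*Q - 16*Q² (b(Q) = -4 + (4*(-4))*(Q + Q*Q) = -4 - 16*(Q + Q²) = -4 + (-16*Q - 16*Q²) = -4 - 16*Q - 16*Q²)
(6 + b(√((1 - 3) + 2)))² = (6 + (-4 - 16*√((1 - 3) + 2) - 16*(√((1 - 3) + 2))²))² = (6 + (-4 - 16*√(-2 + 2) - 16*(√(-2 + 2))²))² = (6 + (-4 - 16*√0 - 16*(√0)²))² = (6 + (-4 - 16*0 - 16*0²))² = (6 + (-4 + 0 - 16*0))² = (6 + (-4 + 0 + 0))² = (6 - 4)² = 2² = 4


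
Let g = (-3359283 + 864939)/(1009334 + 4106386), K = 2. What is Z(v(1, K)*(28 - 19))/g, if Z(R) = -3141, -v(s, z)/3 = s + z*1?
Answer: 669519855/103931 ≈ 6442.0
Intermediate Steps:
v(s, z) = -3*s - 3*z (v(s, z) = -3*(s + z*1) = -3*(s + z) = -3*s - 3*z)
g = -103931/213155 (g = -2494344/5115720 = -2494344*1/5115720 = -103931/213155 ≈ -0.48758)
Z(v(1, K)*(28 - 19))/g = -3141/(-103931/213155) = -3141*(-213155/103931) = 669519855/103931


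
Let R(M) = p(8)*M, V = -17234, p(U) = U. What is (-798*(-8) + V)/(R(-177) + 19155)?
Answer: -10850/17739 ≈ -0.61165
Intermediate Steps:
R(M) = 8*M
(-798*(-8) + V)/(R(-177) + 19155) = (-798*(-8) - 17234)/(8*(-177) + 19155) = (6384 - 17234)/(-1416 + 19155) = -10850/17739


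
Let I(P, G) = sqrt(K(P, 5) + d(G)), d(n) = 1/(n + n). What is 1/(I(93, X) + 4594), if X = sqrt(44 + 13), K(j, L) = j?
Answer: 1/(4594 + sqrt(93 + sqrt(57)/114)) ≈ 0.00021722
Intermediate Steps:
X = sqrt(57) ≈ 7.5498
d(n) = 1/(2*n)
I(P, G) = sqrt(P + 1/(2*G))
1/(I(93, X) + 4594) = 1/(sqrt(2/(sqrt(57)) + 4*93)/2 + 4594) = 1/(sqrt(2*(sqrt(57)/57) + 372)/2 + 4594) = 1/(sqrt(2*sqrt(57)/57 + 372)/2 + 4594) = 1/(sqrt(372 + 2*sqrt(57)/57)/2 + 4594) = 1/(4594 + sqrt(372 + 2*sqrt(57)/57)/2)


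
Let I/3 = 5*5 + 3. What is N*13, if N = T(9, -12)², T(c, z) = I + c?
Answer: 112437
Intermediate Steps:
I = 84 (I = 3*(5*5 + 3) = 3*(25 + 3) = 3*28 = 84)
T(c, z) = 84 + c
N = 8649 (N = (84 + 9)² = 93² = 8649)
N*13 = 8649*13 = 112437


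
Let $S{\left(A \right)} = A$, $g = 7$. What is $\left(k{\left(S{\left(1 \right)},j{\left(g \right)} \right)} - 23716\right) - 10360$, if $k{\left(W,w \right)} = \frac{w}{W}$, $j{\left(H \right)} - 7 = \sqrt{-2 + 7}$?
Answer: $-34069 + \sqrt{5} \approx -34067.0$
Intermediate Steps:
$j{\left(H \right)} = 7 + \sqrt{5}$ ($j{\left(H \right)} = 7 + \sqrt{-2 + 7} = 7 + \sqrt{5}$)
$\left(k{\left(S{\left(1 \right)},j{\left(g \right)} \right)} - 23716\right) - 10360 = \left(\frac{7 + \sqrt{5}}{1} - 23716\right) - 10360 = \left(\left(7 + \sqrt{5}\right) 1 - 23716\right) - 10360 = \left(\left(7 + \sqrt{5}\right) - 23716\right) - 10360 = \left(-23709 + \sqrt{5}\right) - 10360 = -34069 + \sqrt{5}$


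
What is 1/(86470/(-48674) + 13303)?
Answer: 24337/323711876 ≈ 7.5181e-5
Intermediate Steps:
1/(86470/(-48674) + 13303) = 1/(86470*(-1/48674) + 13303) = 1/(-43235/24337 + 13303) = 1/(323711876/24337) = 24337/323711876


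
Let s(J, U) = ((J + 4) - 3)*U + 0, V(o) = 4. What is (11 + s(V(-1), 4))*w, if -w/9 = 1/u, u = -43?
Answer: 279/43 ≈ 6.4884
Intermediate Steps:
s(J, U) = U*(1 + J) (s(J, U) = ((4 + J) - 3)*U + 0 = (1 + J)*U + 0 = U*(1 + J) + 0 = U*(1 + J))
w = 9/43 (w = -9/(-43) = -9*(-1/43) = 9/43 ≈ 0.20930)
(11 + s(V(-1), 4))*w = (11 + 4*(1 + 4))*(9/43) = (11 + 4*5)*(9/43) = (11 + 20)*(9/43) = 31*(9/43) = 279/43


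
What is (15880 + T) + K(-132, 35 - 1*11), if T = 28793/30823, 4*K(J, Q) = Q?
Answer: 489682971/30823 ≈ 15887.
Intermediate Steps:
K(J, Q) = Q/4
T = 28793/30823 (T = 28793*(1/30823) = 28793/30823 ≈ 0.93414)
(15880 + T) + K(-132, 35 - 1*11) = (15880 + 28793/30823) + (35 - 1*11)/4 = 489498033/30823 + (35 - 11)/4 = 489498033/30823 + (¼)*24 = 489498033/30823 + 6 = 489682971/30823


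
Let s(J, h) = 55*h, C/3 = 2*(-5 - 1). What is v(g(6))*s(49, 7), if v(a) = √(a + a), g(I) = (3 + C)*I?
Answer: 2310*I*√11 ≈ 7661.4*I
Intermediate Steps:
C = -36 (C = 3*(2*(-5 - 1)) = 3*(2*(-6)) = 3*(-12) = -36)
g(I) = -33*I (g(I) = (3 - 36)*I = -33*I)
v(a) = √2*√a (v(a) = √(2*a) = √2*√a)
v(g(6))*s(49, 7) = (√2*√(-33*6))*(55*7) = (√2*√(-198))*385 = (√2*(3*I*√22))*385 = (6*I*√11)*385 = 2310*I*√11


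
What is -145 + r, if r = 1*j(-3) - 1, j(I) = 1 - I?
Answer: -142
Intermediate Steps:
r = 3 (r = 1*(1 - 1*(-3)) - 1 = 1*(1 + 3) - 1 = 1*4 - 1 = 4 - 1 = 3)
-145 + r = -145 + 3 = -142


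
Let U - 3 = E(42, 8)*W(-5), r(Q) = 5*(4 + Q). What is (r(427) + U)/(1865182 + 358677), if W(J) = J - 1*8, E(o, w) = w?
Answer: 2054/2223859 ≈ 0.00092362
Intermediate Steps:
r(Q) = 20 + 5*Q
W(J) = -8 + J (W(J) = J - 8 = -8 + J)
U = -101 (U = 3 + 8*(-8 - 5) = 3 + 8*(-13) = 3 - 104 = -101)
(r(427) + U)/(1865182 + 358677) = ((20 + 5*427) - 101)/(1865182 + 358677) = ((20 + 2135) - 101)/2223859 = (2155 - 101)*(1/2223859) = 2054*(1/2223859) = 2054/2223859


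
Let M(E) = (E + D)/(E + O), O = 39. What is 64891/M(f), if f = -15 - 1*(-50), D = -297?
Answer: -2400967/131 ≈ -18328.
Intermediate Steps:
f = 35 (f = -15 + 50 = 35)
M(E) = (-297 + E)/(39 + E) (M(E) = (E - 297)/(E + 39) = (-297 + E)/(39 + E))
64891/M(f) = 64891/(((-297 + 35)/(39 + 35))) = 64891/((-262/74)) = 64891/(((1/74)*(-262))) = 64891/(-131/37) = 64891*(-37/131) = -2400967/131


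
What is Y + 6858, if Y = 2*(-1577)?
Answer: 3704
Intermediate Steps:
Y = -3154
Y + 6858 = -3154 + 6858 = 3704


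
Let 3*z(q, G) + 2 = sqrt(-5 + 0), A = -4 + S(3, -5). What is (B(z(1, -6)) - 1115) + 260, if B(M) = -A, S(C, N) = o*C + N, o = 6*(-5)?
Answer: -756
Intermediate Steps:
o = -30
S(C, N) = N - 30*C (S(C, N) = -30*C + N = N - 30*C)
A = -99 (A = -4 + (-5 - 30*3) = -4 + (-5 - 90) = -4 - 95 = -99)
z(q, G) = -2/3 + I*sqrt(5)/3 (z(q, G) = -2/3 + sqrt(-5 + 0)/3 = -2/3 + sqrt(-5)/3 = -2/3 + (I*sqrt(5))/3 = -2/3 + I*sqrt(5)/3)
B(M) = 99 (B(M) = -1*(-99) = 99)
(B(z(1, -6)) - 1115) + 260 = (99 - 1115) + 260 = -1016 + 260 = -756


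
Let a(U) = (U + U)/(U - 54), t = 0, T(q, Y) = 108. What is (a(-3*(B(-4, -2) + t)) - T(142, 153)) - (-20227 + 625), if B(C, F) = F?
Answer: 77975/4 ≈ 19494.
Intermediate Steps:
a(U) = 2*U/(-54 + U) (a(U) = (2*U)/(-54 + U) = 2*U/(-54 + U))
(a(-3*(B(-4, -2) + t)) - T(142, 153)) - (-20227 + 625) = (2*(-3*(-2 + 0))/(-54 - 3*(-2 + 0)) - 1*108) - (-20227 + 625) = (2*(-3*(-2))/(-54 - 3*(-2)) - 108) - 1*(-19602) = (2*6/(-54 + 6) - 108) + 19602 = (2*6/(-48) - 108) + 19602 = (2*6*(-1/48) - 108) + 19602 = (-¼ - 108) + 19602 = -433/4 + 19602 = 77975/4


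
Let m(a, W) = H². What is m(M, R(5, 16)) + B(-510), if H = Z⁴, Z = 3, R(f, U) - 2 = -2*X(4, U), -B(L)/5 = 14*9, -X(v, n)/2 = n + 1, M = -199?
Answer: 5931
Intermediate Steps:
X(v, n) = -2 - 2*n (X(v, n) = -2*(n + 1) = -2*(1 + n) = -2 - 2*n)
B(L) = -630 (B(L) = -70*9 = -5*126 = -630)
R(f, U) = 6 + 4*U (R(f, U) = 2 - 2*(-2 - 2*U) = 2 + (4 + 4*U) = 6 + 4*U)
H = 81 (H = 3⁴ = 81)
m(a, W) = 6561 (m(a, W) = 81² = 6561)
m(M, R(5, 16)) + B(-510) = 6561 - 630 = 5931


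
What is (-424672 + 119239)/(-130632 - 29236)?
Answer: 305433/159868 ≈ 1.9105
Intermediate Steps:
(-424672 + 119239)/(-130632 - 29236) = -305433/(-159868) = -305433*(-1/159868) = 305433/159868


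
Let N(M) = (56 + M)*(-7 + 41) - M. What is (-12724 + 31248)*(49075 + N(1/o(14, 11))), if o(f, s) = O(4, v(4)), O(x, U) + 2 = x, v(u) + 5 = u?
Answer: 944640642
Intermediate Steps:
v(u) = -5 + u
O(x, U) = -2 + x
o(f, s) = 2 (o(f, s) = -2 + 4 = 2)
N(M) = 1904 + 33*M (N(M) = (56 + M)*34 - M = (1904 + 34*M) - M = 1904 + 33*M)
(-12724 + 31248)*(49075 + N(1/o(14, 11))) = (-12724 + 31248)*(49075 + (1904 + 33/2)) = 18524*(49075 + (1904 + 33*(½))) = 18524*(49075 + (1904 + 33/2)) = 18524*(49075 + 3841/2) = 18524*(101991/2) = 944640642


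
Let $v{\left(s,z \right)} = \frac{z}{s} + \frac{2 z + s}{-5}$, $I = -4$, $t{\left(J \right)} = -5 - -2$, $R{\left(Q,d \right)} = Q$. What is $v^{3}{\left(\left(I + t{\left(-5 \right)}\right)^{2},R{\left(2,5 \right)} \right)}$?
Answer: $- \frac{17313676003}{14706125} \approx -1177.3$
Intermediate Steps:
$t{\left(J \right)} = -3$ ($t{\left(J \right)} = -5 + 2 = -3$)
$v{\left(s,z \right)} = - \frac{2 z}{5} - \frac{s}{5} + \frac{z}{s}$ ($v{\left(s,z \right)} = \frac{z}{s} + \left(s + 2 z\right) \left(- \frac{1}{5}\right) = \frac{z}{s} - \left(\frac{s}{5} + \frac{2 z}{5}\right) = - \frac{2 z}{5} - \frac{s}{5} + \frac{z}{s}$)
$v^{3}{\left(\left(I + t{\left(-5 \right)}\right)^{2},R{\left(2,5 \right)} \right)} = \left(\frac{2 - \frac{\left(-4 - 3\right)^{2} \left(\left(-4 - 3\right)^{2} + 2 \cdot 2\right)}{5}}{\left(-4 - 3\right)^{2}}\right)^{3} = \left(\frac{2 - \frac{\left(-7\right)^{2} \left(\left(-7\right)^{2} + 4\right)}{5}}{\left(-7\right)^{2}}\right)^{3} = \left(\frac{2 - \frac{49 \left(49 + 4\right)}{5}}{49}\right)^{3} = \left(\frac{2 - \frac{49}{5} \cdot 53}{49}\right)^{3} = \left(\frac{2 - \frac{2597}{5}}{49}\right)^{3} = \left(\frac{1}{49} \left(- \frac{2587}{5}\right)\right)^{3} = \left(- \frac{2587}{245}\right)^{3} = - \frac{17313676003}{14706125}$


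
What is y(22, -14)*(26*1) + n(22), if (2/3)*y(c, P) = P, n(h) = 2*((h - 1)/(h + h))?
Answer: -11991/22 ≈ -545.04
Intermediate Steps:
n(h) = (-1 + h)/h (n(h) = 2*((-1 + h)/((2*h))) = 2*((-1 + h)*(1/(2*h))) = 2*((-1 + h)/(2*h)) = (-1 + h)/h)
y(c, P) = 3*P/2
y(22, -14)*(26*1) + n(22) = ((3/2)*(-14))*(26*1) + (-1 + 22)/22 = -21*26 + (1/22)*21 = -546 + 21/22 = -11991/22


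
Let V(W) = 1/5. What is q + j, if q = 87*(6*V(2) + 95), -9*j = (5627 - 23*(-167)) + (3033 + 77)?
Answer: 313733/45 ≈ 6971.8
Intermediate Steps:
V(W) = ⅕
j = -12578/9 (j = -((5627 - 23*(-167)) + (3033 + 77))/9 = -((5627 + 3841) + 3110)/9 = -(9468 + 3110)/9 = -⅑*12578 = -12578/9 ≈ -1397.6)
q = 41847/5 (q = 87*(6*(⅕) + 95) = 87*(6/5 + 95) = 87*(481/5) = 41847/5 ≈ 8369.4)
q + j = 41847/5 - 12578/9 = 313733/45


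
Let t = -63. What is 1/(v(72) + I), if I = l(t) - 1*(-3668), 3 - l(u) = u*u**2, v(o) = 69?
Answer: 1/253787 ≈ 3.9403e-6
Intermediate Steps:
l(u) = 3 - u**3 (l(u) = 3 - u*u**2 = 3 - u**3)
I = 253718 (I = (3 - 1*(-63)**3) - 1*(-3668) = (3 - 1*(-250047)) + 3668 = (3 + 250047) + 3668 = 250050 + 3668 = 253718)
1/(v(72) + I) = 1/(69 + 253718) = 1/253787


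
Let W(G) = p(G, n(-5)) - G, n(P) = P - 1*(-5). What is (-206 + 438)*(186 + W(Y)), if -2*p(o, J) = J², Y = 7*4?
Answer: 36656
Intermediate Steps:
n(P) = 5 + P (n(P) = P + 5 = 5 + P)
Y = 28
p(o, J) = -J²/2
W(G) = -G (W(G) = -(5 - 5)²/2 - G = -½*0² - G = -½*0 - G = 0 - G = -G)
(-206 + 438)*(186 + W(Y)) = (-206 + 438)*(186 - 1*28) = 232*(186 - 28) = 232*158 = 36656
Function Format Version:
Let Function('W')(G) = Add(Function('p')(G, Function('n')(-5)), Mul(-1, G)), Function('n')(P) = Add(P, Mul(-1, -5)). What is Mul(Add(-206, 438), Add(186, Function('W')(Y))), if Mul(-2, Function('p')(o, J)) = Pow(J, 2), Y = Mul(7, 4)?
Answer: 36656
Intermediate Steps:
Function('n')(P) = Add(5, P) (Function('n')(P) = Add(P, 5) = Add(5, P))
Y = 28
Function('p')(o, J) = Mul(Rational(-1, 2), Pow(J, 2))
Function('W')(G) = Mul(-1, G) (Function('W')(G) = Add(Mul(Rational(-1, 2), Pow(Add(5, -5), 2)), Mul(-1, G)) = Add(Mul(Rational(-1, 2), Pow(0, 2)), Mul(-1, G)) = Add(Mul(Rational(-1, 2), 0), Mul(-1, G)) = Add(0, Mul(-1, G)) = Mul(-1, G))
Mul(Add(-206, 438), Add(186, Function('W')(Y))) = Mul(Add(-206, 438), Add(186, Mul(-1, 28))) = Mul(232, Add(186, -28)) = Mul(232, 158) = 36656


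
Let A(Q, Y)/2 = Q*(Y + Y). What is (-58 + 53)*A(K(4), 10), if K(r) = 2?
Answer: -400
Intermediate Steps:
A(Q, Y) = 4*Q*Y (A(Q, Y) = 2*(Q*(Y + Y)) = 2*(Q*(2*Y)) = 2*(2*Q*Y) = 4*Q*Y)
(-58 + 53)*A(K(4), 10) = (-58 + 53)*(4*2*10) = -5*80 = -400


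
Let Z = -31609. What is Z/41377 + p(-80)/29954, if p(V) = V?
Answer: -475063073/619703329 ≈ -0.76660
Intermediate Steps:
Z/41377 + p(-80)/29954 = -31609/41377 - 80/29954 = -31609*1/41377 - 80*1/29954 = -31609/41377 - 40/14977 = -475063073/619703329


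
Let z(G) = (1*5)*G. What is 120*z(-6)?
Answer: -3600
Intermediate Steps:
z(G) = 5*G
120*z(-6) = 120*(5*(-6)) = 120*(-30) = -3600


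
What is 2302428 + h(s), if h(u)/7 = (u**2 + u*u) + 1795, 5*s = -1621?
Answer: 94661799/25 ≈ 3.7865e+6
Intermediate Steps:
s = -1621/5 (s = (1/5)*(-1621) = -1621/5 ≈ -324.20)
h(u) = 12565 + 14*u**2 (h(u) = 7*((u**2 + u*u) + 1795) = 7*((u**2 + u**2) + 1795) = 7*(2*u**2 + 1795) = 7*(1795 + 2*u**2) = 12565 + 14*u**2)
2302428 + h(s) = 2302428 + (12565 + 14*(-1621/5)**2) = 2302428 + (12565 + 14*(2627641/25)) = 2302428 + (12565 + 36786974/25) = 2302428 + 37101099/25 = 94661799/25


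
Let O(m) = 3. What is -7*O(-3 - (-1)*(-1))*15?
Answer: -315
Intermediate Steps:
-7*O(-3 - (-1)*(-1))*15 = -7*3*15 = -21*15 = -315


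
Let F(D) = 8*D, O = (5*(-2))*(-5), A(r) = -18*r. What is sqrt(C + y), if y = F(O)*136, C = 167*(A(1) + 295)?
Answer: sqrt(100659) ≈ 317.27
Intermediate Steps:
O = 50 (O = -10*(-5) = 50)
C = 46259 (C = 167*(-18*1 + 295) = 167*(-18 + 295) = 167*277 = 46259)
y = 54400 (y = (8*50)*136 = 400*136 = 54400)
sqrt(C + y) = sqrt(46259 + 54400) = sqrt(100659)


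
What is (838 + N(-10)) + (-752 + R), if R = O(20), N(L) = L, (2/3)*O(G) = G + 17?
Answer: 263/2 ≈ 131.50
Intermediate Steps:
O(G) = 51/2 + 3*G/2 (O(G) = 3*(G + 17)/2 = 3*(17 + G)/2 = 51/2 + 3*G/2)
R = 111/2 (R = 51/2 + (3/2)*20 = 51/2 + 30 = 111/2 ≈ 55.500)
(838 + N(-10)) + (-752 + R) = (838 - 10) + (-752 + 111/2) = 828 - 1393/2 = 263/2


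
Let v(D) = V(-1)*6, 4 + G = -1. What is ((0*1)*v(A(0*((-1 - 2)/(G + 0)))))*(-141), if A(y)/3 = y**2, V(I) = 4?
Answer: 0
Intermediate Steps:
G = -5 (G = -4 - 1 = -5)
A(y) = 3*y**2
v(D) = 24 (v(D) = 4*6 = 24)
((0*1)*v(A(0*((-1 - 2)/(G + 0)))))*(-141) = ((0*1)*24)*(-141) = (0*24)*(-141) = 0*(-141) = 0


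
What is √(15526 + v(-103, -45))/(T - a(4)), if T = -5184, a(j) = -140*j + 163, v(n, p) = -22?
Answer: -4*√969/4787 ≈ -0.026011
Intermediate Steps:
a(j) = 163 - 140*j
√(15526 + v(-103, -45))/(T - a(4)) = √(15526 - 22)/(-5184 - (163 - 140*4)) = √15504/(-5184 - (163 - 560)) = (4*√969)/(-5184 - 1*(-397)) = (4*√969)/(-5184 + 397) = (4*√969)/(-4787) = (4*√969)*(-1/4787) = -4*√969/4787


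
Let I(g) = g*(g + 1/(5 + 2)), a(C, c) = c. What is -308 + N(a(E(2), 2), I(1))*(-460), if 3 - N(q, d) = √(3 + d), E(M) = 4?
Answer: -1688 + 460*√203/7 ≈ -751.72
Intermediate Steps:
I(g) = g*(⅐ + g) (I(g) = g*(g + 1/7) = g*(g + ⅐) = g*(⅐ + g))
N(q, d) = 3 - √(3 + d)
-308 + N(a(E(2), 2), I(1))*(-460) = -308 + (3 - √(3 + 1*(⅐ + 1)))*(-460) = -308 + (3 - √(3 + 1*(8/7)))*(-460) = -308 + (3 - √(3 + 8/7))*(-460) = -308 + (3 - √(29/7))*(-460) = -308 + (3 - √203/7)*(-460) = -308 + (-1380 + 460*√203/7) = -1688 + 460*√203/7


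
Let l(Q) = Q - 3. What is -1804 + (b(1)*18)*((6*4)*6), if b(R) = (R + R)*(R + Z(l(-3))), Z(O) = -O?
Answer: 34484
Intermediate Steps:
l(Q) = -3 + Q
b(R) = 2*R*(6 + R) (b(R) = (R + R)*(R - (-3 - 3)) = (2*R)*(R - 1*(-6)) = (2*R)*(R + 6) = (2*R)*(6 + R) = 2*R*(6 + R))
-1804 + (b(1)*18)*((6*4)*6) = -1804 + ((2*1*(6 + 1))*18)*((6*4)*6) = -1804 + ((2*1*7)*18)*(24*6) = -1804 + (14*18)*144 = -1804 + 252*144 = -1804 + 36288 = 34484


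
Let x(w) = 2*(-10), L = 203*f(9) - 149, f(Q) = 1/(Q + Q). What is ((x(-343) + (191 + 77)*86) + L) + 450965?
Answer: 8529395/18 ≈ 4.7386e+5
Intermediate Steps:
f(Q) = 1/(2*Q)
L = -2479/18 (L = 203*((1/2)/9) - 149 = 203*((1/2)*(1/9)) - 149 = 203*(1/18) - 149 = 203/18 - 149 = -2479/18 ≈ -137.72)
x(w) = -20
((x(-343) + (191 + 77)*86) + L) + 450965 = ((-20 + (191 + 77)*86) - 2479/18) + 450965 = ((-20 + 268*86) - 2479/18) + 450965 = ((-20 + 23048) - 2479/18) + 450965 = (23028 - 2479/18) + 450965 = 412025/18 + 450965 = 8529395/18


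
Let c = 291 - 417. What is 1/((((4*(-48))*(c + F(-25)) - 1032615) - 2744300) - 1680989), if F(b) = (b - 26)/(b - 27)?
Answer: -13/70640704 ≈ -1.8403e-7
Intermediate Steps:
F(b) = (-26 + b)/(-27 + b)
c = -126
1/((((4*(-48))*(c + F(-25)) - 1032615) - 2744300) - 1680989) = 1/((((4*(-48))*(-126 + (-26 - 25)/(-27 - 25)) - 1032615) - 2744300) - 1680989) = 1/(((-192*(-126 - 51/(-52)) - 1032615) - 2744300) - 1680989) = 1/(((-192*(-126 - 1/52*(-51)) - 1032615) - 2744300) - 1680989) = 1/(((-192*(-126 + 51/52) - 1032615) - 2744300) - 1680989) = 1/(((-192*(-6501/52) - 1032615) - 2744300) - 1680989) = 1/(((312048/13 - 1032615) - 2744300) - 1680989) = 1/((-13111947/13 - 2744300) - 1680989) = 1/(-48787847/13 - 1680989) = 1/(-70640704/13) = -13/70640704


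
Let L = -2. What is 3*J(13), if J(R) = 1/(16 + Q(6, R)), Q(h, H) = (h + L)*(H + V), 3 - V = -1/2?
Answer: 3/82 ≈ 0.036585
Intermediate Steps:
V = 7/2 (V = 3 - (-1)/2 = 3 - 1*(-½) = 3 + ½ = 7/2 ≈ 3.5000)
Q(h, H) = (-2 + h)*(7/2 + H) (Q(h, H) = (h - 2)*(H + 7/2) = (-2 + h)*(7/2 + H))
J(R) = 1/(30 + 4*R) (J(R) = 1/(16 + (-7 - 2*R + (7/2)*6 + R*6)) = 1/(16 + (-7 - 2*R + 21 + 6*R)) = 1/(16 + (14 + 4*R)) = 1/(30 + 4*R))
3*J(13) = 3*(1/(2*(15 + 2*13))) = 3*(1/(2*(15 + 26))) = 3*((½)/41) = 3*((½)*(1/41)) = 3*(1/82) = 3/82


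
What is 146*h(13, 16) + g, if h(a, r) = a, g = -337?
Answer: 1561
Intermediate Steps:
146*h(13, 16) + g = 146*13 - 337 = 1898 - 337 = 1561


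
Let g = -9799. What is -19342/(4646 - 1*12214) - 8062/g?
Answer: 125272737/37079416 ≈ 3.3785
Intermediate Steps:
-19342/(4646 - 1*12214) - 8062/g = -19342/(4646 - 1*12214) - 8062/(-9799) = -19342/(4646 - 12214) - 8062*(-1/9799) = -19342/(-7568) + 8062/9799 = -19342*(-1/7568) + 8062/9799 = 9671/3784 + 8062/9799 = 125272737/37079416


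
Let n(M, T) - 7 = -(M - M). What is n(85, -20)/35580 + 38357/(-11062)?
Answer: -682332313/196792980 ≈ -3.4673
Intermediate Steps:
n(M, T) = 7 (n(M, T) = 7 - (M - M) = 7 - 1*0 = 7 + 0 = 7)
n(85, -20)/35580 + 38357/(-11062) = 7/35580 + 38357/(-11062) = 7*(1/35580) + 38357*(-1/11062) = 7/35580 - 38357/11062 = -682332313/196792980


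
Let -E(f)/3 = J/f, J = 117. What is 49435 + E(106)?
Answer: 5239759/106 ≈ 49432.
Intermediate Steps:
E(f) = -351/f
49435 + E(106) = 49435 - 351/106 = 5239759/106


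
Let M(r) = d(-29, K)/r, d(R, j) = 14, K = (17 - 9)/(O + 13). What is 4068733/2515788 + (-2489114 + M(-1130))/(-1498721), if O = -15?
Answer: 6983387995724141/2130312333538620 ≈ 3.2781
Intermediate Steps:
K = -4 (K = (17 - 9)/(-15 + 13) = 8/(-2) = 8*(-½) = -4)
M(r) = 14/r
4068733/2515788 + (-2489114 + M(-1130))/(-1498721) = 4068733/2515788 + (-2489114 + 14/(-1130))/(-1498721) = 4068733*(1/2515788) + (-2489114 + 14*(-1/1130))*(-1/1498721) = 4068733/2515788 + (-2489114 - 7/565)*(-1/1498721) = 4068733/2515788 - 1406349417/565*(-1/1498721) = 4068733/2515788 + 1406349417/846777365 = 6983387995724141/2130312333538620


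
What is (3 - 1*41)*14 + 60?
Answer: -472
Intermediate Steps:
(3 - 1*41)*14 + 60 = (3 - 41)*14 + 60 = -38*14 + 60 = -532 + 60 = -472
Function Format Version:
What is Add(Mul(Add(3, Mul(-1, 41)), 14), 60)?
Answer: -472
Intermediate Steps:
Add(Mul(Add(3, Mul(-1, 41)), 14), 60) = Add(Mul(Add(3, -41), 14), 60) = Add(Mul(-38, 14), 60) = Add(-532, 60) = -472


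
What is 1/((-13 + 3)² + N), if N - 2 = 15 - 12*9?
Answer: ⅑ ≈ 0.11111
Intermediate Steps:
N = -91 (N = 2 + (15 - 12*9) = 2 + (15 - 108) = 2 - 93 = -91)
1/((-13 + 3)² + N) = 1/((-13 + 3)² - 91) = 1/((-10)² - 91) = 1/(100 - 91) = 1/9 = ⅑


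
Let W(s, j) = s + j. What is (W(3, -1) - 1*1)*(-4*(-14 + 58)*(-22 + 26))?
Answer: -704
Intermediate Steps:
W(s, j) = j + s
(W(3, -1) - 1*1)*(-4*(-14 + 58)*(-22 + 26)) = ((-1 + 3) - 1*1)*(-4*(-14 + 58)*(-22 + 26)) = (2 - 1)*(-176*4) = 1*(-4*176) = 1*(-704) = -704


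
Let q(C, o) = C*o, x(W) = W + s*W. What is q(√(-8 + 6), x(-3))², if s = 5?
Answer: -648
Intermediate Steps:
x(W) = 6*W (x(W) = W + 5*W = 6*W)
q(√(-8 + 6), x(-3))² = (√(-8 + 6)*(6*(-3)))² = (√(-2)*(-18))² = ((I*√2)*(-18))² = (-18*I*√2)² = -648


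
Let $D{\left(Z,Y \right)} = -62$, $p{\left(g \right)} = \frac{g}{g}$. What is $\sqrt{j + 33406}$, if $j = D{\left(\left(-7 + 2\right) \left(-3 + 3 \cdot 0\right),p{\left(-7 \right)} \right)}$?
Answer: $8 \sqrt{521} \approx 182.6$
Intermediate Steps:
$p{\left(g \right)} = 1$
$j = -62$
$\sqrt{j + 33406} = \sqrt{-62 + 33406} = \sqrt{33344} = 8 \sqrt{521}$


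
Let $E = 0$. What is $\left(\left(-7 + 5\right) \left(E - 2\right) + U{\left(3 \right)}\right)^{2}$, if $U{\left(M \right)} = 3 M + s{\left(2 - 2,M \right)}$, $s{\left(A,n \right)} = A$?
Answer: $169$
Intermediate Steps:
$U{\left(M \right)} = 3 M$ ($U{\left(M \right)} = 3 M + \left(2 - 2\right) = 3 M + 0 = 3 M$)
$\left(\left(-7 + 5\right) \left(E - 2\right) + U{\left(3 \right)}\right)^{2} = \left(\left(-7 + 5\right) \left(0 - 2\right) + 3 \cdot 3\right)^{2} = \left(\left(-2\right) \left(-2\right) + 9\right)^{2} = \left(4 + 9\right)^{2} = 13^{2} = 169$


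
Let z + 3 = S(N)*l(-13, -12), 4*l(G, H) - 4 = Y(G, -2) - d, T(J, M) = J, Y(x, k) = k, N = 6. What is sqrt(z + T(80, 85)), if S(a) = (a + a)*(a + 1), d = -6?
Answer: 7*sqrt(5) ≈ 15.652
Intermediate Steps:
l(G, H) = 2 (l(G, H) = 1 + (-2 - 1*(-6))/4 = 1 + (-2 + 6)/4 = 1 + (1/4)*4 = 1 + 1 = 2)
S(a) = 2*a*(1 + a) (S(a) = (2*a)*(1 + a) = 2*a*(1 + a))
z = 165 (z = -3 + (2*6*(1 + 6))*2 = -3 + (2*6*7)*2 = -3 + 84*2 = -3 + 168 = 165)
sqrt(z + T(80, 85)) = sqrt(165 + 80) = sqrt(245) = 7*sqrt(5)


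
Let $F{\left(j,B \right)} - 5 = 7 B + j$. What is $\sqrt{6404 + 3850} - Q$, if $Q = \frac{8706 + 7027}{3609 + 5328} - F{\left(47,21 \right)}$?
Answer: $\frac{1762730}{8937} + \sqrt{10254} \approx 298.5$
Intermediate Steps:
$F{\left(j,B \right)} = 5 + j + 7 B$ ($F{\left(j,B \right)} = 5 + \left(7 B + j\right) = 5 + \left(j + 7 B\right) = 5 + j + 7 B$)
$Q = - \frac{1762730}{8937}$ ($Q = \frac{8706 + 7027}{3609 + 5328} - \left(5 + 47 + 7 \cdot 21\right) = \frac{15733}{8937} - \left(5 + 47 + 147\right) = 15733 \cdot \frac{1}{8937} - 199 = \frac{15733}{8937} - 199 = - \frac{1762730}{8937} \approx -197.24$)
$\sqrt{6404 + 3850} - Q = \sqrt{6404 + 3850} - - \frac{1762730}{8937} = \sqrt{10254} + \frac{1762730}{8937} = \frac{1762730}{8937} + \sqrt{10254}$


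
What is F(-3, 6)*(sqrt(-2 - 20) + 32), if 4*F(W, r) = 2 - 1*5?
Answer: -24 - 3*I*sqrt(22)/4 ≈ -24.0 - 3.5178*I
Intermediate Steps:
F(W, r) = -3/4 (F(W, r) = (2 - 1*5)/4 = (2 - 5)/4 = (1/4)*(-3) = -3/4)
F(-3, 6)*(sqrt(-2 - 20) + 32) = -3*(sqrt(-2 - 20) + 32)/4 = -3*(sqrt(-22) + 32)/4 = -3*(I*sqrt(22) + 32)/4 = -3*(32 + I*sqrt(22))/4 = -24 - 3*I*sqrt(22)/4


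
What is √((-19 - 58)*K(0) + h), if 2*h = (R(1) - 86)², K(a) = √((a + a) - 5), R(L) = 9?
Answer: √(11858 - 308*I*√5)/2 ≈ 54.47 - 1.5805*I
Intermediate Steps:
K(a) = √(-5 + 2*a) (K(a) = √(2*a - 5) = √(-5 + 2*a))
h = 5929/2 (h = (9 - 86)²/2 = (½)*(-77)² = (½)*5929 = 5929/2 ≈ 2964.5)
√((-19 - 58)*K(0) + h) = √((-19 - 58)*√(-5 + 2*0) + 5929/2) = √(-77*√(-5 + 0) + 5929/2) = √(-77*I*√5 + 5929/2) = √(5929/2 - 77*I*√5)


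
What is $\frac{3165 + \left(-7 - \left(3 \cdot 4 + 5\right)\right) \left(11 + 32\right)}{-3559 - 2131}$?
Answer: $- \frac{2133}{5690} \approx -0.37487$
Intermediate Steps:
$\frac{3165 + \left(-7 - \left(3 \cdot 4 + 5\right)\right) \left(11 + 32\right)}{-3559 - 2131} = \frac{3165 + \left(-7 - \left(12 + 5\right)\right) 43}{-3559 + \left(-2409 + 278\right)} = \frac{3165 + \left(-7 - 17\right) 43}{-3559 - 2131} = \frac{3165 + \left(-7 - 17\right) 43}{-5690} = \left(3165 - 1032\right) \left(- \frac{1}{5690}\right) = 2133 \left(- \frac{1}{5690}\right) = - \frac{2133}{5690}$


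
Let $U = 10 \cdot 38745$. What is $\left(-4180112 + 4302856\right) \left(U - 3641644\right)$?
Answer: $-399432788336$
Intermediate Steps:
$U = 387450$
$\left(-4180112 + 4302856\right) \left(U - 3641644\right) = \left(-4180112 + 4302856\right) \left(387450 - 3641644\right) = 122744 \left(-3254194\right) = -399432788336$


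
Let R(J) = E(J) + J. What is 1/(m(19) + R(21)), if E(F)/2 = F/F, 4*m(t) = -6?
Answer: 2/43 ≈ 0.046512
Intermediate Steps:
m(t) = -3/2 (m(t) = (¼)*(-6) = -3/2)
E(F) = 2 (E(F) = 2*(F/F) = 2*1 = 2)
R(J) = 2 + J
1/(m(19) + R(21)) = 1/(-3/2 + (2 + 21)) = 1/(-3/2 + 23) = 1/(43/2) = 2/43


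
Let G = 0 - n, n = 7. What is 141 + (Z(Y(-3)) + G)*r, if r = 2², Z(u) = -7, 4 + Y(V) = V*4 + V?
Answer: 85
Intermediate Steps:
Y(V) = -4 + 5*V (Y(V) = -4 + (V*4 + V) = -4 + (4*V + V) = -4 + 5*V)
G = -7 (G = 0 - 1*7 = 0 - 7 = -7)
r = 4
141 + (Z(Y(-3)) + G)*r = 141 + (-7 - 7)*4 = 141 - 14*4 = 141 - 56 = 85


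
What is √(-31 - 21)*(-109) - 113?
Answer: -113 - 218*I*√13 ≈ -113.0 - 786.01*I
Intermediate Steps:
√(-31 - 21)*(-109) - 113 = √(-52)*(-109) - 113 = (2*I*√13)*(-109) - 113 = -218*I*√13 - 113 = -113 - 218*I*√13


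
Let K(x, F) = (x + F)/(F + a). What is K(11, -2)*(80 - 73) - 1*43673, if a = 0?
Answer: -87409/2 ≈ -43705.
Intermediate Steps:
K(x, F) = (F + x)/F (K(x, F) = (x + F)/(F + 0) = (F + x)/F)
K(11, -2)*(80 - 73) - 1*43673 = ((-2 + 11)/(-2))*(80 - 73) - 1*43673 = -1/2*9*7 - 43673 = -9/2*7 - 43673 = -63/2 - 43673 = -87409/2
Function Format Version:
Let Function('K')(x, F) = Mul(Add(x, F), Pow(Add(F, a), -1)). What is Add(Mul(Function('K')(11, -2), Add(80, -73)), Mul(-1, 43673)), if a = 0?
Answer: Rational(-87409, 2) ≈ -43705.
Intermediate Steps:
Function('K')(x, F) = Mul(Pow(F, -1), Add(F, x)) (Function('K')(x, F) = Mul(Add(x, F), Pow(Add(F, 0), -1)) = Mul(Add(F, x), Pow(F, -1)) = Mul(Pow(F, -1), Add(F, x)))
Add(Mul(Function('K')(11, -2), Add(80, -73)), Mul(-1, 43673)) = Add(Mul(Mul(Pow(-2, -1), Add(-2, 11)), Add(80, -73)), Mul(-1, 43673)) = Add(Mul(Mul(Rational(-1, 2), 9), 7), -43673) = Add(Mul(Rational(-9, 2), 7), -43673) = Add(Rational(-63, 2), -43673) = Rational(-87409, 2)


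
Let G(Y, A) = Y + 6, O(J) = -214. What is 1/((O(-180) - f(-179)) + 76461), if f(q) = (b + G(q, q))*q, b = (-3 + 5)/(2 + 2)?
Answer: 2/90739 ≈ 2.2041e-5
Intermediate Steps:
G(Y, A) = 6 + Y
b = ½ (b = 2/4 = 2*(¼) = ½ ≈ 0.50000)
f(q) = q*(13/2 + q) (f(q) = (½ + (6 + q))*q = (13/2 + q)*q = q*(13/2 + q))
1/((O(-180) - f(-179)) + 76461) = 1/((-214 - (-179)*(13 + 2*(-179))/2) + 76461) = 1/((-214 - (-179)*(13 - 358)/2) + 76461) = 1/((-214 - (-179)*(-345)/2) + 76461) = 1/((-214 - 1*61755/2) + 76461) = 1/((-214 - 61755/2) + 76461) = 1/(-62183/2 + 76461) = 1/(90739/2) = 2/90739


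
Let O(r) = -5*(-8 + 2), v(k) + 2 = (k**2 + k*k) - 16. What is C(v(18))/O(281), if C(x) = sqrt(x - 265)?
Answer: sqrt(365)/30 ≈ 0.63683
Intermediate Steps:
v(k) = -18 + 2*k**2 (v(k) = -2 + ((k**2 + k*k) - 16) = -2 + ((k**2 + k**2) - 16) = -2 + (2*k**2 - 16) = -2 + (-16 + 2*k**2) = -18 + 2*k**2)
O(r) = 30 (O(r) = -5*(-6) = 30)
C(x) = sqrt(-265 + x)
C(v(18))/O(281) = sqrt(-265 + (-18 + 2*18**2))/30 = sqrt(-265 + (-18 + 2*324))*(1/30) = sqrt(-265 + (-18 + 648))*(1/30) = sqrt(-265 + 630)*(1/30) = sqrt(365)*(1/30) = sqrt(365)/30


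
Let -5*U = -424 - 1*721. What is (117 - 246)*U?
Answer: -29541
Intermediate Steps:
U = 229 (U = -(-424 - 1*721)/5 = -(-424 - 721)/5 = -⅕*(-1145) = 229)
(117 - 246)*U = (117 - 246)*229 = -129*229 = -29541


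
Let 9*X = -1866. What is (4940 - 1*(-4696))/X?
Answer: -14454/311 ≈ -46.476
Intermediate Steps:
X = -622/3 (X = (⅑)*(-1866) = -622/3 ≈ -207.33)
(4940 - 1*(-4696))/X = (4940 - 1*(-4696))/(-622/3) = (4940 + 4696)*(-3/622) = 9636*(-3/622) = -14454/311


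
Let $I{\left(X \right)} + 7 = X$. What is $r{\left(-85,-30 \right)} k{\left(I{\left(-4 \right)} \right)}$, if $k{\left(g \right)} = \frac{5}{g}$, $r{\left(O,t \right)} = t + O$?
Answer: $\frac{575}{11} \approx 52.273$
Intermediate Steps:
$I{\left(X \right)} = -7 + X$
$r{\left(O,t \right)} = O + t$
$r{\left(-85,-30 \right)} k{\left(I{\left(-4 \right)} \right)} = \left(-85 - 30\right) \frac{5}{-7 - 4} = - 115 \frac{5}{-11} = - 115 \cdot 5 \left(- \frac{1}{11}\right) = \left(-115\right) \left(- \frac{5}{11}\right) = \frac{575}{11}$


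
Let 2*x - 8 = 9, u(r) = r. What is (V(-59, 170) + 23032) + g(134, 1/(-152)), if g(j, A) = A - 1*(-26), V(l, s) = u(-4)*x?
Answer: 3499647/152 ≈ 23024.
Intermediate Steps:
x = 17/2 (x = 4 + (½)*9 = 4 + 9/2 = 17/2 ≈ 8.5000)
V(l, s) = -34 (V(l, s) = -4*17/2 = -34)
g(j, A) = 26 + A (g(j, A) = A + 26 = 26 + A)
(V(-59, 170) + 23032) + g(134, 1/(-152)) = (-34 + 23032) + (26 + 1/(-152)) = 22998 + (26 - 1/152) = 22998 + 3951/152 = 3499647/152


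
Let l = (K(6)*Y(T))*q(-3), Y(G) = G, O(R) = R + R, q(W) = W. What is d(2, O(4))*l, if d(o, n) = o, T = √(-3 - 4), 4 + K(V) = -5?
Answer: 54*I*√7 ≈ 142.87*I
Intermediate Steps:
K(V) = -9 (K(V) = -4 - 5 = -9)
O(R) = 2*R
T = I*√7 (T = √(-7) = I*√7 ≈ 2.6458*I)
l = 27*I*√7 (l = -9*I*√7*(-3) = 27*I*√7 ≈ 71.435*I)
d(2, O(4))*l = 2*(27*I*√7) = 54*I*√7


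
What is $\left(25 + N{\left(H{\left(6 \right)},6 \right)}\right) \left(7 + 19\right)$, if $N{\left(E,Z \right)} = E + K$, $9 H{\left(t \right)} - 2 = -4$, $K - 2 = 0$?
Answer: $\frac{6266}{9} \approx 696.22$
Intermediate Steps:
$K = 2$ ($K = 2 + 0 = 2$)
$H{\left(t \right)} = - \frac{2}{9}$ ($H{\left(t \right)} = \frac{2}{9} + \frac{1}{9} \left(-4\right) = \frac{2}{9} - \frac{4}{9} = - \frac{2}{9}$)
$N{\left(E,Z \right)} = 2 + E$ ($N{\left(E,Z \right)} = E + 2 = 2 + E$)
$\left(25 + N{\left(H{\left(6 \right)},6 \right)}\right) \left(7 + 19\right) = \left(25 + \left(2 - \frac{2}{9}\right)\right) \left(7 + 19\right) = \left(25 + \frac{16}{9}\right) 26 = \frac{241}{9} \cdot 26 = \frac{6266}{9}$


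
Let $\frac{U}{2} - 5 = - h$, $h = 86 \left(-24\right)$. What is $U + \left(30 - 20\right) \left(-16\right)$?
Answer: $3978$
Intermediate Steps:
$h = -2064$
$U = 4138$ ($U = 10 + 2 \left(\left(-1\right) \left(-2064\right)\right) = 10 + 2 \cdot 2064 = 10 + 4128 = 4138$)
$U + \left(30 - 20\right) \left(-16\right) = 4138 + \left(30 - 20\right) \left(-16\right) = 4138 + 10 \left(-16\right) = 4138 - 160 = 3978$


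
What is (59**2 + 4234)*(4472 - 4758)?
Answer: -2206490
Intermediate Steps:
(59**2 + 4234)*(4472 - 4758) = (3481 + 4234)*(-286) = 7715*(-286) = -2206490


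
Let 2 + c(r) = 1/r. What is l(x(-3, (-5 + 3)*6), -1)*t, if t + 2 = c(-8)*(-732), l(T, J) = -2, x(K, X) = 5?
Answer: -3107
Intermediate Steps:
c(r) = -2 + 1/r
t = 3107/2 (t = -2 + (-2 + 1/(-8))*(-732) = -2 + (-2 - ⅛)*(-732) = -2 - 17/8*(-732) = -2 + 3111/2 = 3107/2 ≈ 1553.5)
l(x(-3, (-5 + 3)*6), -1)*t = -2*3107/2 = -3107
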